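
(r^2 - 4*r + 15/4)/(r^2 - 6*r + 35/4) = (2*r - 3)/(2*r - 7)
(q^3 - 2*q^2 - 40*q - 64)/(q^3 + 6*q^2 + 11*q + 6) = (q^2 - 4*q - 32)/(q^2 + 4*q + 3)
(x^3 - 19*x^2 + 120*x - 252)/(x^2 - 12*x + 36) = x - 7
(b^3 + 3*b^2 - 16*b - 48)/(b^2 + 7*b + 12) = b - 4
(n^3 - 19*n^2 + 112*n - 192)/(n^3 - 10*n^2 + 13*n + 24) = (n - 8)/(n + 1)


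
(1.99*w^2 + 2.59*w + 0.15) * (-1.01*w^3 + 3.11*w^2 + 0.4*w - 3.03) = -2.0099*w^5 + 3.573*w^4 + 8.6994*w^3 - 4.5272*w^2 - 7.7877*w - 0.4545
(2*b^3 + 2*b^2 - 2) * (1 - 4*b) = -8*b^4 - 6*b^3 + 2*b^2 + 8*b - 2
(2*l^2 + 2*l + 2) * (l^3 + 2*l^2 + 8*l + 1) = 2*l^5 + 6*l^4 + 22*l^3 + 22*l^2 + 18*l + 2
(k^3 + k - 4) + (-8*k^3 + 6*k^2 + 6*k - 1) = -7*k^3 + 6*k^2 + 7*k - 5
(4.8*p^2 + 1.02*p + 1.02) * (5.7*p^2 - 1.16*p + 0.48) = 27.36*p^4 + 0.246*p^3 + 6.9348*p^2 - 0.6936*p + 0.4896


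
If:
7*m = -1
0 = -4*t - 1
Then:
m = -1/7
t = -1/4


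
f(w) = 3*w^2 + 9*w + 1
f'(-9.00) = -45.00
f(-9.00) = 163.00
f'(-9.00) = -45.00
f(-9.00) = 163.00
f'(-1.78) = -1.68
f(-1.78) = -5.51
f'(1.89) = 20.34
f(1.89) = 28.73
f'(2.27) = 22.62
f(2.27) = 36.89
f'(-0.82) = 4.08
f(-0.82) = -4.36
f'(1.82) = 19.92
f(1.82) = 27.32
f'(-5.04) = -21.24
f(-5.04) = 31.84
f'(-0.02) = 8.88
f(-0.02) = 0.82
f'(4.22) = 34.32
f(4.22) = 92.41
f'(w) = 6*w + 9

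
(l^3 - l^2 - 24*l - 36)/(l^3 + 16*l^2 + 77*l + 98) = (l^2 - 3*l - 18)/(l^2 + 14*l + 49)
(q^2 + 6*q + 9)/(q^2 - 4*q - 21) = (q + 3)/(q - 7)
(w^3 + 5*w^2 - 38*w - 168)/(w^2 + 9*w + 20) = (w^2 + w - 42)/(w + 5)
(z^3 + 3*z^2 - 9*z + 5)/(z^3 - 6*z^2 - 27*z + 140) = (z^2 - 2*z + 1)/(z^2 - 11*z + 28)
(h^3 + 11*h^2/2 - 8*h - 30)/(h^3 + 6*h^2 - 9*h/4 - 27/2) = 2*(2*h^2 - h - 10)/(4*h^2 - 9)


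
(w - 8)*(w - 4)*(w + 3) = w^3 - 9*w^2 - 4*w + 96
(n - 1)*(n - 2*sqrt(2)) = n^2 - 2*sqrt(2)*n - n + 2*sqrt(2)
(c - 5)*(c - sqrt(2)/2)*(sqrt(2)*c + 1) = sqrt(2)*c^3 - 5*sqrt(2)*c^2 - sqrt(2)*c/2 + 5*sqrt(2)/2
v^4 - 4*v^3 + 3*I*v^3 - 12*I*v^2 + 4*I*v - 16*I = (v - 4)*(v - I)*(v + 2*I)^2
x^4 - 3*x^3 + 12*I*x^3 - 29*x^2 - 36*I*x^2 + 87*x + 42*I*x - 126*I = (x - 3)*(x - I)*(x + 6*I)*(x + 7*I)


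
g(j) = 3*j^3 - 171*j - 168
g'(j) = 9*j^2 - 171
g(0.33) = -224.32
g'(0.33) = -170.02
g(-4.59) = 326.78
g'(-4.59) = 18.61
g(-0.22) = -130.41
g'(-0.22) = -170.56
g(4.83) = -655.89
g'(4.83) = 38.96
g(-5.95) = 217.52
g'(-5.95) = 147.62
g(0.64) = -276.65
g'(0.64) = -167.31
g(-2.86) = 250.88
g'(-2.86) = -97.38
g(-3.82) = 317.99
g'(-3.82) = -39.67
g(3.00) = -600.00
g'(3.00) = -90.00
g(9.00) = 480.00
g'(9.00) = 558.00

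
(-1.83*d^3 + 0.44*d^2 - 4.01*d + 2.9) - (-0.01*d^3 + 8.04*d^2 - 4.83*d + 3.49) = -1.82*d^3 - 7.6*d^2 + 0.82*d - 0.59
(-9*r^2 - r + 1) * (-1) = 9*r^2 + r - 1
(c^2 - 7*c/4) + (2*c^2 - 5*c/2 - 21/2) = 3*c^2 - 17*c/4 - 21/2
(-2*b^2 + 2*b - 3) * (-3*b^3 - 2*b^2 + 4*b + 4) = 6*b^5 - 2*b^4 - 3*b^3 + 6*b^2 - 4*b - 12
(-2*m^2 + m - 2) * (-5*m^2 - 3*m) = 10*m^4 + m^3 + 7*m^2 + 6*m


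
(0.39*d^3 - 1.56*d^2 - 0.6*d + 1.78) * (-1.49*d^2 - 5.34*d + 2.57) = -0.5811*d^5 + 0.2418*d^4 + 10.2267*d^3 - 3.4574*d^2 - 11.0472*d + 4.5746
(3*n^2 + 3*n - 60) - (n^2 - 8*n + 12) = 2*n^2 + 11*n - 72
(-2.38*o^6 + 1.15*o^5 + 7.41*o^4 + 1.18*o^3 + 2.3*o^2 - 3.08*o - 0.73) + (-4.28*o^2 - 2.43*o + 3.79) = -2.38*o^6 + 1.15*o^5 + 7.41*o^4 + 1.18*o^3 - 1.98*o^2 - 5.51*o + 3.06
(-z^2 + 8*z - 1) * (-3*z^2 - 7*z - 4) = 3*z^4 - 17*z^3 - 49*z^2 - 25*z + 4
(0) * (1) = 0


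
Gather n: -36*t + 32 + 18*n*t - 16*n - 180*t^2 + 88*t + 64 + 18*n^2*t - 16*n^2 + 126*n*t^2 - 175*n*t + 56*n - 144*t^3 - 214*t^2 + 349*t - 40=n^2*(18*t - 16) + n*(126*t^2 - 157*t + 40) - 144*t^3 - 394*t^2 + 401*t + 56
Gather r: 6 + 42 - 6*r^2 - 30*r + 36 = -6*r^2 - 30*r + 84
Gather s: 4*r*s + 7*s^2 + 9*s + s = 7*s^2 + s*(4*r + 10)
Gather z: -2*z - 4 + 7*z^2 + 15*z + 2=7*z^2 + 13*z - 2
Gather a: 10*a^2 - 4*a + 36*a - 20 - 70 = 10*a^2 + 32*a - 90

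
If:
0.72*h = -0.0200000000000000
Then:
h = -0.03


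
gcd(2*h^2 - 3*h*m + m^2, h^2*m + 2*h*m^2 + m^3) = 1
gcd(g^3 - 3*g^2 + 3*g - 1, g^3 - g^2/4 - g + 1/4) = g - 1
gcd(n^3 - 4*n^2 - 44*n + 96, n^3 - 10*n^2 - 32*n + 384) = n^2 - 2*n - 48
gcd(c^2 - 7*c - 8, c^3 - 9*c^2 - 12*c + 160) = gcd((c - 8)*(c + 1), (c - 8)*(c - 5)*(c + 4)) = c - 8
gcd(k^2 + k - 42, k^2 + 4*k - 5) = 1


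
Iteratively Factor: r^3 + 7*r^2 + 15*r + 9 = (r + 3)*(r^2 + 4*r + 3) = (r + 1)*(r + 3)*(r + 3)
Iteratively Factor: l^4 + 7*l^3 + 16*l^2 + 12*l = (l + 2)*(l^3 + 5*l^2 + 6*l) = l*(l + 2)*(l^2 + 5*l + 6) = l*(l + 2)*(l + 3)*(l + 2)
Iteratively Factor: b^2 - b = (b)*(b - 1)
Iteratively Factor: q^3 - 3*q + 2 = (q - 1)*(q^2 + q - 2) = (q - 1)*(q + 2)*(q - 1)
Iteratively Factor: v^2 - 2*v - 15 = (v + 3)*(v - 5)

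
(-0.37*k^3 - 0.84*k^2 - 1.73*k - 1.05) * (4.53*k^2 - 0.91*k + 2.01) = -1.6761*k^5 - 3.4685*k^4 - 7.8162*k^3 - 4.8706*k^2 - 2.5218*k - 2.1105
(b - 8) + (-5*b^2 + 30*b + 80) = -5*b^2 + 31*b + 72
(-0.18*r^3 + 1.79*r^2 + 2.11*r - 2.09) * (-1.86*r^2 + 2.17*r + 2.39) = 0.3348*r^5 - 3.72*r^4 - 0.4705*r^3 + 12.7442*r^2 + 0.507600000000001*r - 4.9951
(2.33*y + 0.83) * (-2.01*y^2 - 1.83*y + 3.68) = -4.6833*y^3 - 5.9322*y^2 + 7.0555*y + 3.0544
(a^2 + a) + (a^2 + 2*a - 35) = 2*a^2 + 3*a - 35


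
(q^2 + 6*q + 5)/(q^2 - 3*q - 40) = (q + 1)/(q - 8)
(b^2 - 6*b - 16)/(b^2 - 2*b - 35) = (-b^2 + 6*b + 16)/(-b^2 + 2*b + 35)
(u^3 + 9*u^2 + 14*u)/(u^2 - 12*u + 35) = u*(u^2 + 9*u + 14)/(u^2 - 12*u + 35)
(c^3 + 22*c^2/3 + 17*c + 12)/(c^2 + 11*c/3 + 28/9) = 3*(c^2 + 6*c + 9)/(3*c + 7)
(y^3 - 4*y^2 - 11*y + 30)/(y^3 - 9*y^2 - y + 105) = (y - 2)/(y - 7)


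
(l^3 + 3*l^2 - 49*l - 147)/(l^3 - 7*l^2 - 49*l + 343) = (l + 3)/(l - 7)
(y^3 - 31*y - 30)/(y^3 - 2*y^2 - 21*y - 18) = (y + 5)/(y + 3)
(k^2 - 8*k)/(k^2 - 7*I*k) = (k - 8)/(k - 7*I)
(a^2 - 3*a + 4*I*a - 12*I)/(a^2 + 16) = (a - 3)/(a - 4*I)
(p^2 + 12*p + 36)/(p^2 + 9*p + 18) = (p + 6)/(p + 3)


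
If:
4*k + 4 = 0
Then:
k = -1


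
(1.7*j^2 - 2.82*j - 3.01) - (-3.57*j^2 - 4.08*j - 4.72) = 5.27*j^2 + 1.26*j + 1.71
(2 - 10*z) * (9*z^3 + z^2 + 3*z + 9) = -90*z^4 + 8*z^3 - 28*z^2 - 84*z + 18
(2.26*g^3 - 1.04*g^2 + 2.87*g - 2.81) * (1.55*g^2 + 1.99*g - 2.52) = 3.503*g^5 + 2.8854*g^4 - 3.3163*g^3 + 3.9766*g^2 - 12.8243*g + 7.0812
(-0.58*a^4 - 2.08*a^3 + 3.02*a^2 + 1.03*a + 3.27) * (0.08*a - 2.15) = -0.0464*a^5 + 1.0806*a^4 + 4.7136*a^3 - 6.4106*a^2 - 1.9529*a - 7.0305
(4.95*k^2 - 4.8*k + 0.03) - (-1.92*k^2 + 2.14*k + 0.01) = 6.87*k^2 - 6.94*k + 0.02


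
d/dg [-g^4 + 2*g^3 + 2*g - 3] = -4*g^3 + 6*g^2 + 2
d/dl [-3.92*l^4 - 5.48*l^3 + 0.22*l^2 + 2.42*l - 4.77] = -15.68*l^3 - 16.44*l^2 + 0.44*l + 2.42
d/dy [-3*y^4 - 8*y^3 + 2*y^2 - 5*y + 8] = -12*y^3 - 24*y^2 + 4*y - 5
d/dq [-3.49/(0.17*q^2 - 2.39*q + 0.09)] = (1.1866*q - 8.3411)/(0.17*q^2 - 2.39*q + 0.09)^2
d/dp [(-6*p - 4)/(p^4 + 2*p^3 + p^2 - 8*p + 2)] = 2*(-3*p^4 - 6*p^3 - 3*p^2 + 24*p + 2*(3*p + 2)*(2*p^3 + 3*p^2 + p - 4) - 6)/(p^4 + 2*p^3 + p^2 - 8*p + 2)^2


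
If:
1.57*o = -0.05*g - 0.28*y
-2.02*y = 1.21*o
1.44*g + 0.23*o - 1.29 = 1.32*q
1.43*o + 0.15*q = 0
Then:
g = 1.31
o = -0.05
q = 0.45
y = 0.03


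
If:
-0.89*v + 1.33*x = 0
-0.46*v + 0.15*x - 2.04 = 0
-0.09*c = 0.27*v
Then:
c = 17.02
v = -5.67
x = -3.80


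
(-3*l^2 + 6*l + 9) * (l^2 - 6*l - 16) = -3*l^4 + 24*l^3 + 21*l^2 - 150*l - 144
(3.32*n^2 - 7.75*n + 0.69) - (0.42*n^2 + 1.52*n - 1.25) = 2.9*n^2 - 9.27*n + 1.94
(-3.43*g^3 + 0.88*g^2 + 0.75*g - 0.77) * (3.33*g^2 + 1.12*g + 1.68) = -11.4219*g^5 - 0.9112*g^4 - 2.2793*g^3 - 0.2457*g^2 + 0.3976*g - 1.2936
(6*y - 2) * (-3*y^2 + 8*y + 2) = -18*y^3 + 54*y^2 - 4*y - 4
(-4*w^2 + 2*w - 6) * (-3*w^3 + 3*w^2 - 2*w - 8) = 12*w^5 - 18*w^4 + 32*w^3 + 10*w^2 - 4*w + 48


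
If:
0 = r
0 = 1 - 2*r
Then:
No Solution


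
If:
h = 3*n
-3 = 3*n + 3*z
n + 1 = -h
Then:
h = -3/4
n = -1/4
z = -3/4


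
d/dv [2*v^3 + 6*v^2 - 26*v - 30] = 6*v^2 + 12*v - 26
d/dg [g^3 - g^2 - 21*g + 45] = 3*g^2 - 2*g - 21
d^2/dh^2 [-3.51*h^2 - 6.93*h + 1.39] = -7.02000000000000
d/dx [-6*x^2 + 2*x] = 2 - 12*x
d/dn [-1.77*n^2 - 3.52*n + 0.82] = -3.54*n - 3.52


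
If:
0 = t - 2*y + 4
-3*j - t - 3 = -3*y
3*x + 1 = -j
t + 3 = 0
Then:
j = 1/2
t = -3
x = -1/2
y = 1/2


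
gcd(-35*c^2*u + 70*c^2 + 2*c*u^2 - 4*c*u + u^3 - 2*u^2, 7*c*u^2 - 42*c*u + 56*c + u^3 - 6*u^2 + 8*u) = 7*c*u - 14*c + u^2 - 2*u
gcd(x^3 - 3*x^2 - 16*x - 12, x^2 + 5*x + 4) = x + 1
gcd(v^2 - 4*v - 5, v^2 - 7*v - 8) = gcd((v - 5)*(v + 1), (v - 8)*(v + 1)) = v + 1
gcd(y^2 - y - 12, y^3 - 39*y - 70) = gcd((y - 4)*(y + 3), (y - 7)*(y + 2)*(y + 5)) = 1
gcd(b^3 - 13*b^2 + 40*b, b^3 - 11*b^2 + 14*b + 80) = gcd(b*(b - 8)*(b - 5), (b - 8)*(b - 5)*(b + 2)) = b^2 - 13*b + 40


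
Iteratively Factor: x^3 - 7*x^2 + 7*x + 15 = (x - 5)*(x^2 - 2*x - 3) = (x - 5)*(x - 3)*(x + 1)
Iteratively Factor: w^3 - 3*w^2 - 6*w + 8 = (w - 1)*(w^2 - 2*w - 8) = (w - 4)*(w - 1)*(w + 2)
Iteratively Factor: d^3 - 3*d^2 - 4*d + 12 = (d + 2)*(d^2 - 5*d + 6) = (d - 3)*(d + 2)*(d - 2)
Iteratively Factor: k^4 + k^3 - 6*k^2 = (k + 3)*(k^3 - 2*k^2) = k*(k + 3)*(k^2 - 2*k) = k*(k - 2)*(k + 3)*(k)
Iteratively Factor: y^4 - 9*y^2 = (y + 3)*(y^3 - 3*y^2) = y*(y + 3)*(y^2 - 3*y) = y*(y - 3)*(y + 3)*(y)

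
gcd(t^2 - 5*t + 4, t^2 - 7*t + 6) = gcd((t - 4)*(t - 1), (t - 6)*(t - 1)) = t - 1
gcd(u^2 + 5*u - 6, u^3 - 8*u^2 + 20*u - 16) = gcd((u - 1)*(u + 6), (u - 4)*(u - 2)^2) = 1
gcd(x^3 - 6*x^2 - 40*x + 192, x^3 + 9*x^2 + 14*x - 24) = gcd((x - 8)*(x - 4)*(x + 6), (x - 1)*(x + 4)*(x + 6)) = x + 6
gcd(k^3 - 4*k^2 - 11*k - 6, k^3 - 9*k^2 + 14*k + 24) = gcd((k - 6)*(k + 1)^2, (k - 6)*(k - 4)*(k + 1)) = k^2 - 5*k - 6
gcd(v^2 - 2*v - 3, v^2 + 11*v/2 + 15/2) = 1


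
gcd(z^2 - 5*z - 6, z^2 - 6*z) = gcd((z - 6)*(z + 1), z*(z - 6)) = z - 6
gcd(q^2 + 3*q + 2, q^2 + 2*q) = q + 2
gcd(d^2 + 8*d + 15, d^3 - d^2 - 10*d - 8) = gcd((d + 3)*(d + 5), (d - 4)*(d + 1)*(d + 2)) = 1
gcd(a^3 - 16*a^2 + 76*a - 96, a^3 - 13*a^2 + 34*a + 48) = a^2 - 14*a + 48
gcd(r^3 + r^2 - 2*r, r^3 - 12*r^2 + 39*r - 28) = r - 1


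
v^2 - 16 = (v - 4)*(v + 4)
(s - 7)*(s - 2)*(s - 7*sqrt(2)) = s^3 - 7*sqrt(2)*s^2 - 9*s^2 + 14*s + 63*sqrt(2)*s - 98*sqrt(2)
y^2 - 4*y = y*(y - 4)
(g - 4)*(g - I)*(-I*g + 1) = -I*g^3 + 4*I*g^2 - I*g + 4*I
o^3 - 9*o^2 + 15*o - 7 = (o - 7)*(o - 1)^2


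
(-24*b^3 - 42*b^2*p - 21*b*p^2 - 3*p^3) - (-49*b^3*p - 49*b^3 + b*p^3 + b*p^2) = 49*b^3*p + 25*b^3 - 42*b^2*p - b*p^3 - 22*b*p^2 - 3*p^3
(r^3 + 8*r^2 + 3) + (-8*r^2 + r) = r^3 + r + 3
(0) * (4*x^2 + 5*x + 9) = 0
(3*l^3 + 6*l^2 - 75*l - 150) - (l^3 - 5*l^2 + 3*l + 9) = 2*l^3 + 11*l^2 - 78*l - 159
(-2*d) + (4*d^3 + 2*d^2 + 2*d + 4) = 4*d^3 + 2*d^2 + 4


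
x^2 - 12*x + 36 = (x - 6)^2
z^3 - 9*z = z*(z - 3)*(z + 3)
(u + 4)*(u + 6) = u^2 + 10*u + 24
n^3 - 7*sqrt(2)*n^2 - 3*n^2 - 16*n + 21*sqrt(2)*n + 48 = (n - 3)*(n - 8*sqrt(2))*(n + sqrt(2))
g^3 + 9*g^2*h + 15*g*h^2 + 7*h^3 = (g + h)^2*(g + 7*h)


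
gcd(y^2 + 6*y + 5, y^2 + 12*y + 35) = y + 5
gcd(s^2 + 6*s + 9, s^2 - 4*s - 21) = s + 3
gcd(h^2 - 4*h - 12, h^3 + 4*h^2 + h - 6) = h + 2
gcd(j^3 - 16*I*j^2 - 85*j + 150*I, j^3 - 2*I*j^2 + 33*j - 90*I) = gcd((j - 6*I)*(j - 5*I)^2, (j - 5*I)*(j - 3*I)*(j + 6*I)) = j - 5*I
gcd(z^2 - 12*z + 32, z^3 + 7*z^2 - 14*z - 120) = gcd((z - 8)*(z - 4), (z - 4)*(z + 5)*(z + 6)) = z - 4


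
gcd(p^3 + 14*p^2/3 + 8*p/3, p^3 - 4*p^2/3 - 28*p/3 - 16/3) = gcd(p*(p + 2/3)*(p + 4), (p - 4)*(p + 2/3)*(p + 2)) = p + 2/3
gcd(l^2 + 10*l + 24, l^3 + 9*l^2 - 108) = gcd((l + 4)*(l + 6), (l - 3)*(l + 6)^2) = l + 6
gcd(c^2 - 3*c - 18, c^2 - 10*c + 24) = c - 6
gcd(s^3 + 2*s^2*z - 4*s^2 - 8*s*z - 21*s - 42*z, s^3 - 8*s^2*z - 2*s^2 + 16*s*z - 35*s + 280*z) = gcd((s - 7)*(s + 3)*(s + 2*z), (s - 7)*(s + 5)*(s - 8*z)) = s - 7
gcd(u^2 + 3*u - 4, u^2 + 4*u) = u + 4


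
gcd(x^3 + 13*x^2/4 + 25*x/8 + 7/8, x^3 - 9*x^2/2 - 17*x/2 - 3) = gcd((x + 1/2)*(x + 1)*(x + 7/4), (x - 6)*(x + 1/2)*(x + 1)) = x^2 + 3*x/2 + 1/2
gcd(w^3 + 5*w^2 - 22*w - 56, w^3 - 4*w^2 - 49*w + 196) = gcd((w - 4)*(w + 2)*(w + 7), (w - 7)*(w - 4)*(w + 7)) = w^2 + 3*w - 28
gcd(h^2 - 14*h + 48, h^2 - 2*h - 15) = 1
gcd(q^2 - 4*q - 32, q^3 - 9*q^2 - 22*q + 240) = q - 8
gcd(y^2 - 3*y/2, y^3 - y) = y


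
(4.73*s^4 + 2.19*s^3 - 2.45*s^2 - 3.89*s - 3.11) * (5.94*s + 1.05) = 28.0962*s^5 + 17.9751*s^4 - 12.2535*s^3 - 25.6791*s^2 - 22.5579*s - 3.2655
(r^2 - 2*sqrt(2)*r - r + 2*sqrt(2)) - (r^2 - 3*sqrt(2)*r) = -r + sqrt(2)*r + 2*sqrt(2)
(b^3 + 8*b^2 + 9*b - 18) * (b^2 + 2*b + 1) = b^5 + 10*b^4 + 26*b^3 + 8*b^2 - 27*b - 18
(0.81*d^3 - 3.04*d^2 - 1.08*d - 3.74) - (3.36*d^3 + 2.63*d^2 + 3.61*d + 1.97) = -2.55*d^3 - 5.67*d^2 - 4.69*d - 5.71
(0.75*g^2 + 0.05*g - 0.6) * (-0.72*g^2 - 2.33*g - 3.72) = -0.54*g^4 - 1.7835*g^3 - 2.4745*g^2 + 1.212*g + 2.232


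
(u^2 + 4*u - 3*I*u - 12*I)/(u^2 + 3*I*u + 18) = (u + 4)/(u + 6*I)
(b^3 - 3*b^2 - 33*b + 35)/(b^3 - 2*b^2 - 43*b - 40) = (b^2 - 8*b + 7)/(b^2 - 7*b - 8)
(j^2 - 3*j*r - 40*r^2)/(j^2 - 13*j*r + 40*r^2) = (-j - 5*r)/(-j + 5*r)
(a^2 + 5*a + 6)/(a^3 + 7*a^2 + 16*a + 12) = 1/(a + 2)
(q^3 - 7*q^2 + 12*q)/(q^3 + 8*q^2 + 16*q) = (q^2 - 7*q + 12)/(q^2 + 8*q + 16)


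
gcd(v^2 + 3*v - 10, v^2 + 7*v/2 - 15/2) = v + 5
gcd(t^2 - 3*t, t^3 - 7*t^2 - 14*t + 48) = 1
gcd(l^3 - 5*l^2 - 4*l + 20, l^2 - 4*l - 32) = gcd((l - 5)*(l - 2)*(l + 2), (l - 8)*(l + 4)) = 1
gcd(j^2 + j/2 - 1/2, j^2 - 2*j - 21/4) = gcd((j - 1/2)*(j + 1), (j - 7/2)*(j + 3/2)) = 1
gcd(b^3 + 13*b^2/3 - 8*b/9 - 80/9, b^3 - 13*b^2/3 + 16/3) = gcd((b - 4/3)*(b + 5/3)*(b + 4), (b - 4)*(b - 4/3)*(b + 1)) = b - 4/3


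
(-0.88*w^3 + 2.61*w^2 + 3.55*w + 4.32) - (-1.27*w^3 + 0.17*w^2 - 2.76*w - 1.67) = 0.39*w^3 + 2.44*w^2 + 6.31*w + 5.99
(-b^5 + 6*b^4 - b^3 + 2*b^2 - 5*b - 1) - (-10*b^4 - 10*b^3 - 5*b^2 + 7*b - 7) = -b^5 + 16*b^4 + 9*b^3 + 7*b^2 - 12*b + 6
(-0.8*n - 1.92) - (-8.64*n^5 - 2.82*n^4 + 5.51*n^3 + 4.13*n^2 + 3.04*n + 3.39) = 8.64*n^5 + 2.82*n^4 - 5.51*n^3 - 4.13*n^2 - 3.84*n - 5.31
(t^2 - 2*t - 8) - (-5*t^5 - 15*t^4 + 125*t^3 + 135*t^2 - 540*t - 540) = 5*t^5 + 15*t^4 - 125*t^3 - 134*t^2 + 538*t + 532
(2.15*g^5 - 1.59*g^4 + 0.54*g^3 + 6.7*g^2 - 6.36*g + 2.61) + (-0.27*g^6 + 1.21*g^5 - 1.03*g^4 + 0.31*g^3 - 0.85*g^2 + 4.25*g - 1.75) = -0.27*g^6 + 3.36*g^5 - 2.62*g^4 + 0.85*g^3 + 5.85*g^2 - 2.11*g + 0.86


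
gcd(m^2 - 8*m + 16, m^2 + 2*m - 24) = m - 4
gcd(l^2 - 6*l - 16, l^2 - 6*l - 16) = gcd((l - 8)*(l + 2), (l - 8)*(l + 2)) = l^2 - 6*l - 16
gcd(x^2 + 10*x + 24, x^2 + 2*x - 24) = x + 6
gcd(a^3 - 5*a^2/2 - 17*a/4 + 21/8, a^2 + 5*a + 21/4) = a + 3/2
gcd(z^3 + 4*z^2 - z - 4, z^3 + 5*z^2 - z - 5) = z^2 - 1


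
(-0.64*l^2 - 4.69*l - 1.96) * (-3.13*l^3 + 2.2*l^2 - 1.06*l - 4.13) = 2.0032*l^5 + 13.2717*l^4 - 3.5048*l^3 + 3.3026*l^2 + 21.4473*l + 8.0948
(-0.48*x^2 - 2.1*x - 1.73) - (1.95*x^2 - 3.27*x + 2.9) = -2.43*x^2 + 1.17*x - 4.63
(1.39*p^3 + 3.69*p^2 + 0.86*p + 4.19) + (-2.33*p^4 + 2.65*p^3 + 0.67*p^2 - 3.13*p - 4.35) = -2.33*p^4 + 4.04*p^3 + 4.36*p^2 - 2.27*p - 0.159999999999999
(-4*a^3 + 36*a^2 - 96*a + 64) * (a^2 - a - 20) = -4*a^5 + 40*a^4 - 52*a^3 - 560*a^2 + 1856*a - 1280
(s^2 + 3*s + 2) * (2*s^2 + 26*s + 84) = 2*s^4 + 32*s^3 + 166*s^2 + 304*s + 168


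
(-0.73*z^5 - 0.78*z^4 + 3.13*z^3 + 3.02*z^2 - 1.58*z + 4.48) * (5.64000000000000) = -4.1172*z^5 - 4.3992*z^4 + 17.6532*z^3 + 17.0328*z^2 - 8.9112*z + 25.2672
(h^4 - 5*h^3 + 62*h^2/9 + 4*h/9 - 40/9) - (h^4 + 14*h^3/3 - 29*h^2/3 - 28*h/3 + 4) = -29*h^3/3 + 149*h^2/9 + 88*h/9 - 76/9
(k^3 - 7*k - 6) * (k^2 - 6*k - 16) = k^5 - 6*k^4 - 23*k^3 + 36*k^2 + 148*k + 96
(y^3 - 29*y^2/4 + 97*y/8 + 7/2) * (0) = 0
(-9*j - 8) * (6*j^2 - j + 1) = -54*j^3 - 39*j^2 - j - 8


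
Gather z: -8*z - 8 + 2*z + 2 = -6*z - 6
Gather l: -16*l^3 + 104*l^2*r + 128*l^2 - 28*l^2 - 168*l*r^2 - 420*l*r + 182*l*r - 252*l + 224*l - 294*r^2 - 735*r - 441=-16*l^3 + l^2*(104*r + 100) + l*(-168*r^2 - 238*r - 28) - 294*r^2 - 735*r - 441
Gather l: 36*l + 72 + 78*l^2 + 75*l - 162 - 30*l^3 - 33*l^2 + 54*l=-30*l^3 + 45*l^2 + 165*l - 90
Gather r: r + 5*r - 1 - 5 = 6*r - 6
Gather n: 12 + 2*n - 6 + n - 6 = 3*n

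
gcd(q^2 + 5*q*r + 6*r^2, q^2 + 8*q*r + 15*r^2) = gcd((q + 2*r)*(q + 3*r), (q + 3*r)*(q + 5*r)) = q + 3*r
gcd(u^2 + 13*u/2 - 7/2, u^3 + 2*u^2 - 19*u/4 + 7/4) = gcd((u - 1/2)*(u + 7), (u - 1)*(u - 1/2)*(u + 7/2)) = u - 1/2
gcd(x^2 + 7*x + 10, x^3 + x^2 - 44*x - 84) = x + 2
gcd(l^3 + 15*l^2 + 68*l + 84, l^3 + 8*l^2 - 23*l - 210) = l^2 + 13*l + 42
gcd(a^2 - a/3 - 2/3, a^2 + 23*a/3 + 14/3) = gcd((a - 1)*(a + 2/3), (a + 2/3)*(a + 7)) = a + 2/3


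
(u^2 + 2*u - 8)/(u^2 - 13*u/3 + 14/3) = 3*(u + 4)/(3*u - 7)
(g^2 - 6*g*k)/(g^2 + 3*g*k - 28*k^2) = g*(g - 6*k)/(g^2 + 3*g*k - 28*k^2)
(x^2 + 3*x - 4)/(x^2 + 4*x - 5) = (x + 4)/(x + 5)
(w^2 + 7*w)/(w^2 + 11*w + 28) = w/(w + 4)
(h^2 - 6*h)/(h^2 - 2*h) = (h - 6)/(h - 2)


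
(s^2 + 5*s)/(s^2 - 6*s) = (s + 5)/(s - 6)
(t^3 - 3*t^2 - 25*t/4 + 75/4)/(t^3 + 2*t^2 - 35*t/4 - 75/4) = (2*t - 5)/(2*t + 5)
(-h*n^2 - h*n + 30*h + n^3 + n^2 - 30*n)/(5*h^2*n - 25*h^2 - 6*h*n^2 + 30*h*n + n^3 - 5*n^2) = (-n - 6)/(5*h - n)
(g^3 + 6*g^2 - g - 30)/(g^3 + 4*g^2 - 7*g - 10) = (g + 3)/(g + 1)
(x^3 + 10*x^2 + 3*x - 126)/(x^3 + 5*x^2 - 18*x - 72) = (x^2 + 4*x - 21)/(x^2 - x - 12)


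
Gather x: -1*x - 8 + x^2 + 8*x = x^2 + 7*x - 8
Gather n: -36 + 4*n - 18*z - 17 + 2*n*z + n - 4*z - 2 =n*(2*z + 5) - 22*z - 55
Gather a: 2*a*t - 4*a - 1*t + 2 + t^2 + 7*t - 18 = a*(2*t - 4) + t^2 + 6*t - 16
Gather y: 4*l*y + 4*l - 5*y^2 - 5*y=4*l - 5*y^2 + y*(4*l - 5)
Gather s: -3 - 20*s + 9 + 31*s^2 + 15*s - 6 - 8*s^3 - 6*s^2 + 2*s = -8*s^3 + 25*s^2 - 3*s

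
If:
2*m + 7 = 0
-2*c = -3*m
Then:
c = -21/4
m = -7/2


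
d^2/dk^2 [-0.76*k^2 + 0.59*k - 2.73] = -1.52000000000000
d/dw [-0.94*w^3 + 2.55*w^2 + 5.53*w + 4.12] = -2.82*w^2 + 5.1*w + 5.53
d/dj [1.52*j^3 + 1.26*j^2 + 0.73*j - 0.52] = 4.56*j^2 + 2.52*j + 0.73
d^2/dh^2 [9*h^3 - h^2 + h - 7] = 54*h - 2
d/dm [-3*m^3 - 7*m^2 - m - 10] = -9*m^2 - 14*m - 1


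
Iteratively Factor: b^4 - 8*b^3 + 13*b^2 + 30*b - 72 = (b + 2)*(b^3 - 10*b^2 + 33*b - 36) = (b - 3)*(b + 2)*(b^2 - 7*b + 12) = (b - 4)*(b - 3)*(b + 2)*(b - 3)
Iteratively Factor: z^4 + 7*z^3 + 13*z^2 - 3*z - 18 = (z + 3)*(z^3 + 4*z^2 + z - 6) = (z - 1)*(z + 3)*(z^2 + 5*z + 6) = (z - 1)*(z + 2)*(z + 3)*(z + 3)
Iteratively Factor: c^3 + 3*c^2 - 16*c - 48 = (c + 3)*(c^2 - 16) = (c + 3)*(c + 4)*(c - 4)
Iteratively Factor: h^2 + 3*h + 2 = (h + 2)*(h + 1)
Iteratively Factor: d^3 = (d)*(d^2) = d^2*(d)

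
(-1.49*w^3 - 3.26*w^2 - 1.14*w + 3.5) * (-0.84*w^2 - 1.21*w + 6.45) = 1.2516*w^5 + 4.5413*w^4 - 4.7083*w^3 - 22.5876*w^2 - 11.588*w + 22.575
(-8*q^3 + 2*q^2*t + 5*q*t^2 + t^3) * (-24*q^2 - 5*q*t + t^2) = 192*q^5 - 8*q^4*t - 138*q^3*t^2 - 47*q^2*t^3 + t^5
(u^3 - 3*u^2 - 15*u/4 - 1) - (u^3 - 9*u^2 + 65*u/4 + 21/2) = 6*u^2 - 20*u - 23/2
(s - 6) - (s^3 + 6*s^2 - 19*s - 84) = -s^3 - 6*s^2 + 20*s + 78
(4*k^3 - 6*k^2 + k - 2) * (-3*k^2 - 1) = -12*k^5 + 18*k^4 - 7*k^3 + 12*k^2 - k + 2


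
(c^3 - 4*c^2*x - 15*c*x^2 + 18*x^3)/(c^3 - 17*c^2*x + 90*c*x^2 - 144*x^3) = (c^2 + 2*c*x - 3*x^2)/(c^2 - 11*c*x + 24*x^2)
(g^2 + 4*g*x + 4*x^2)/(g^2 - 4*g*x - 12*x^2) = (-g - 2*x)/(-g + 6*x)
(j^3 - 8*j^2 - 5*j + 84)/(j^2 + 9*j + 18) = (j^2 - 11*j + 28)/(j + 6)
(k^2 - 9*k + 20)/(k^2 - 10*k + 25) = (k - 4)/(k - 5)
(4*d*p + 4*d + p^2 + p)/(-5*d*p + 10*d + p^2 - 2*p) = (4*d*p + 4*d + p^2 + p)/(-5*d*p + 10*d + p^2 - 2*p)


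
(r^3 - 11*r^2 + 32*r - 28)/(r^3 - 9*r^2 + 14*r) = (r - 2)/r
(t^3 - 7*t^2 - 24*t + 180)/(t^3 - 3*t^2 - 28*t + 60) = (t - 6)/(t - 2)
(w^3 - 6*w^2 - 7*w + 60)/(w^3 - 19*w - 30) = (w - 4)/(w + 2)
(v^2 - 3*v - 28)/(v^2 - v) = (v^2 - 3*v - 28)/(v*(v - 1))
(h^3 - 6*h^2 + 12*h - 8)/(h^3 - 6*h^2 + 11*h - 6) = (h^2 - 4*h + 4)/(h^2 - 4*h + 3)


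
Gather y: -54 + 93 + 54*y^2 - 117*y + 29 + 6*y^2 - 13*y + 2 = 60*y^2 - 130*y + 70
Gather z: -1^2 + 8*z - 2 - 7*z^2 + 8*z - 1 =-7*z^2 + 16*z - 4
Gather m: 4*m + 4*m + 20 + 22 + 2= 8*m + 44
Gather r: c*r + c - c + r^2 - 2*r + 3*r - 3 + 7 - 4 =r^2 + r*(c + 1)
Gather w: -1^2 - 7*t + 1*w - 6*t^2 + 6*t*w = -6*t^2 - 7*t + w*(6*t + 1) - 1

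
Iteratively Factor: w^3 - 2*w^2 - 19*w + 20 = (w - 1)*(w^2 - w - 20) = (w - 5)*(w - 1)*(w + 4)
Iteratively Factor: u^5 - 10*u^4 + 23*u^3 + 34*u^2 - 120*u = (u)*(u^4 - 10*u^3 + 23*u^2 + 34*u - 120) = u*(u - 5)*(u^3 - 5*u^2 - 2*u + 24) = u*(u - 5)*(u - 4)*(u^2 - u - 6) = u*(u - 5)*(u - 4)*(u + 2)*(u - 3)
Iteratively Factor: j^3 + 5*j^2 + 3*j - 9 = (j + 3)*(j^2 + 2*j - 3) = (j + 3)^2*(j - 1)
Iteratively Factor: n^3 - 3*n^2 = (n)*(n^2 - 3*n) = n^2*(n - 3)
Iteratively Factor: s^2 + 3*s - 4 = (s + 4)*(s - 1)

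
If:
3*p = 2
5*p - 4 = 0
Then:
No Solution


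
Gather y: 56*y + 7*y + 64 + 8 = 63*y + 72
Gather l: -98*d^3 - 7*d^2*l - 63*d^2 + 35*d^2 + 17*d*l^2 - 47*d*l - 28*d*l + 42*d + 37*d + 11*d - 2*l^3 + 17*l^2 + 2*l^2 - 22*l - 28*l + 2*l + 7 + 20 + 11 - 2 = -98*d^3 - 28*d^2 + 90*d - 2*l^3 + l^2*(17*d + 19) + l*(-7*d^2 - 75*d - 48) + 36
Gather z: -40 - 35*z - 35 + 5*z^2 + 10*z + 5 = 5*z^2 - 25*z - 70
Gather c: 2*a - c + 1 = 2*a - c + 1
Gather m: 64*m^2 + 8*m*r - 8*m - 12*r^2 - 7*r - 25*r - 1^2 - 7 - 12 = 64*m^2 + m*(8*r - 8) - 12*r^2 - 32*r - 20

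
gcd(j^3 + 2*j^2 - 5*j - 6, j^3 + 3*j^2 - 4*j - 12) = j^2 + j - 6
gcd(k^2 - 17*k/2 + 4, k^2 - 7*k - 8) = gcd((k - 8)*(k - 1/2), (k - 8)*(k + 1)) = k - 8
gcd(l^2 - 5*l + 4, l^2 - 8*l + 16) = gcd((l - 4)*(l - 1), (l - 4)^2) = l - 4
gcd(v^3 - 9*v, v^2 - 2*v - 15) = v + 3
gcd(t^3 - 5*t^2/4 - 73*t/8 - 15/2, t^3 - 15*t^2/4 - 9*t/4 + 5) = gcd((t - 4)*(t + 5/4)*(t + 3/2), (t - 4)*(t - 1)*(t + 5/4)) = t^2 - 11*t/4 - 5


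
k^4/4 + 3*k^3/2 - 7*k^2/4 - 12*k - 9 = (k/2 + 1/2)*(k/2 + 1)*(k - 3)*(k + 6)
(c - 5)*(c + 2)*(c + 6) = c^3 + 3*c^2 - 28*c - 60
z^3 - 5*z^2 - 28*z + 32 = (z - 8)*(z - 1)*(z + 4)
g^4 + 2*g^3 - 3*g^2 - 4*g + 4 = (g - 1)^2*(g + 2)^2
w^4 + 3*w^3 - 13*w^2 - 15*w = w*(w - 3)*(w + 1)*(w + 5)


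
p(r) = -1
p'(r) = 0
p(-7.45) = -1.00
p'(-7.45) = 0.00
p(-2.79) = -1.00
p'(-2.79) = 0.00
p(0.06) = -1.00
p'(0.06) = 0.00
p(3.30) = -1.00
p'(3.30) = 0.00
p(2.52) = -1.00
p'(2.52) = 0.00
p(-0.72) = -1.00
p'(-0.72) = 0.00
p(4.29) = -1.00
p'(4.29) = 0.00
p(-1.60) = -1.00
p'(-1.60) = 0.00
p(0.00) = -1.00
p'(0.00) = 0.00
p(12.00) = -1.00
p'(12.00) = 0.00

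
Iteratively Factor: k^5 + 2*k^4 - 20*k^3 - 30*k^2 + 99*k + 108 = (k + 4)*(k^4 - 2*k^3 - 12*k^2 + 18*k + 27) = (k + 1)*(k + 4)*(k^3 - 3*k^2 - 9*k + 27) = (k - 3)*(k + 1)*(k + 4)*(k^2 - 9) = (k - 3)^2*(k + 1)*(k + 4)*(k + 3)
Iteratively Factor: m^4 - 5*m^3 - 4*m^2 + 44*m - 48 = (m - 2)*(m^3 - 3*m^2 - 10*m + 24) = (m - 4)*(m - 2)*(m^2 + m - 6) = (m - 4)*(m - 2)^2*(m + 3)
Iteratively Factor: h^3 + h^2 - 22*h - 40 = (h + 2)*(h^2 - h - 20) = (h + 2)*(h + 4)*(h - 5)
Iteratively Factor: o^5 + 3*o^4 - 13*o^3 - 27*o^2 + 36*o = (o - 3)*(o^4 + 6*o^3 + 5*o^2 - 12*o) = (o - 3)*(o + 4)*(o^3 + 2*o^2 - 3*o) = (o - 3)*(o + 3)*(o + 4)*(o^2 - o) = (o - 3)*(o - 1)*(o + 3)*(o + 4)*(o)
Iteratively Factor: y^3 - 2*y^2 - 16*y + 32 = (y - 4)*(y^2 + 2*y - 8) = (y - 4)*(y - 2)*(y + 4)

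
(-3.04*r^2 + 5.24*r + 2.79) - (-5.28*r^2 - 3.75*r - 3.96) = 2.24*r^2 + 8.99*r + 6.75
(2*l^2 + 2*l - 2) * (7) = 14*l^2 + 14*l - 14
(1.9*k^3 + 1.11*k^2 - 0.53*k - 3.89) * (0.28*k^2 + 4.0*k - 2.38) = 0.532*k^5 + 7.9108*k^4 - 0.230399999999999*k^3 - 5.851*k^2 - 14.2986*k + 9.2582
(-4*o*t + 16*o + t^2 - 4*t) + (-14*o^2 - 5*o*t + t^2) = -14*o^2 - 9*o*t + 16*o + 2*t^2 - 4*t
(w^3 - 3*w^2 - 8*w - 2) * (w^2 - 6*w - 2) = w^5 - 9*w^4 + 8*w^3 + 52*w^2 + 28*w + 4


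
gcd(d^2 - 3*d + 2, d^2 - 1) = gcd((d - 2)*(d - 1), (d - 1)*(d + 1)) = d - 1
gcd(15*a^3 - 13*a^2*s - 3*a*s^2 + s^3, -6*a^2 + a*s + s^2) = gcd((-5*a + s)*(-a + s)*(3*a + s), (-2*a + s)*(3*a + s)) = 3*a + s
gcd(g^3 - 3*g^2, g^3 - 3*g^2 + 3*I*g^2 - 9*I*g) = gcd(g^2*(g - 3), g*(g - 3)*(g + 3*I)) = g^2 - 3*g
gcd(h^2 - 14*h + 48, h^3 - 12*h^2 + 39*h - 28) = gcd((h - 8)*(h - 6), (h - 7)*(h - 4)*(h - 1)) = 1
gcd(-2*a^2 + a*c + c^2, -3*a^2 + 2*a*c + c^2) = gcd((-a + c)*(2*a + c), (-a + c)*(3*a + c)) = a - c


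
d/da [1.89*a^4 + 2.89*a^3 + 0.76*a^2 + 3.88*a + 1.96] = 7.56*a^3 + 8.67*a^2 + 1.52*a + 3.88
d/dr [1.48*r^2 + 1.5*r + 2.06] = 2.96*r + 1.5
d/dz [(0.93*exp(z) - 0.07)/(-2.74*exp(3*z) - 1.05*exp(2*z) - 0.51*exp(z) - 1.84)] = (5.0964*exp(3*z) + 0.4011*exp(2*z) - 0.147*exp(z) - 1.7469)*exp(z)/(7.5076*exp(6*z) + 5.754*exp(5*z) + 3.8973*exp(4*z) + 11.1542*exp(3*z) + 4.1241*exp(2*z) + 1.8768*exp(z) + 3.3856)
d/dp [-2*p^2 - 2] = -4*p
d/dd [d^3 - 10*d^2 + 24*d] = 3*d^2 - 20*d + 24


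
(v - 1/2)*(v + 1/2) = v^2 - 1/4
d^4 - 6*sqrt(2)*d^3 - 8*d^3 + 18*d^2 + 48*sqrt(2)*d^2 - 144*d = d*(d - 8)*(d - 3*sqrt(2))^2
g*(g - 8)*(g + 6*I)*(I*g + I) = I*g^4 - 6*g^3 - 7*I*g^3 + 42*g^2 - 8*I*g^2 + 48*g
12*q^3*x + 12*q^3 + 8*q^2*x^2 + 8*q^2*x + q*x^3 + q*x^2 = (2*q + x)*(6*q + x)*(q*x + q)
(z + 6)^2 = z^2 + 12*z + 36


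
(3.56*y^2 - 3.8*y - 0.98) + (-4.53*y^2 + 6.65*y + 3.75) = -0.97*y^2 + 2.85*y + 2.77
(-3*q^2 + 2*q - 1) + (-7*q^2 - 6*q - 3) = -10*q^2 - 4*q - 4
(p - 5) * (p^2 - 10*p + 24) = p^3 - 15*p^2 + 74*p - 120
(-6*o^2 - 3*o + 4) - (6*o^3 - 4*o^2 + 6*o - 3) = -6*o^3 - 2*o^2 - 9*o + 7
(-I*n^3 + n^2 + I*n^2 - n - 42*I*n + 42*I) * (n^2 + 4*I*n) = -I*n^5 + 5*n^4 + I*n^4 - 5*n^3 - 38*I*n^3 + 168*n^2 + 38*I*n^2 - 168*n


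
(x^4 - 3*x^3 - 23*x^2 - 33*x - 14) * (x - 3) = x^5 - 6*x^4 - 14*x^3 + 36*x^2 + 85*x + 42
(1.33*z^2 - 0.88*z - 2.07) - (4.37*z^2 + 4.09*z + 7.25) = -3.04*z^2 - 4.97*z - 9.32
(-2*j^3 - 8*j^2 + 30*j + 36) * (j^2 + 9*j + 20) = -2*j^5 - 26*j^4 - 82*j^3 + 146*j^2 + 924*j + 720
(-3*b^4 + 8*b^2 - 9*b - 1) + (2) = -3*b^4 + 8*b^2 - 9*b + 1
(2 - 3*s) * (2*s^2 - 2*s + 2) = -6*s^3 + 10*s^2 - 10*s + 4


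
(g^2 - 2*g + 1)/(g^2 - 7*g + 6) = (g - 1)/(g - 6)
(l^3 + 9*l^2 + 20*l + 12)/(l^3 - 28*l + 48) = (l^2 + 3*l + 2)/(l^2 - 6*l + 8)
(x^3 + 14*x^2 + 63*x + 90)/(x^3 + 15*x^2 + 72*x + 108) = (x + 5)/(x + 6)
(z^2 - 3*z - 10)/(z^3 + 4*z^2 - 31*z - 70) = 1/(z + 7)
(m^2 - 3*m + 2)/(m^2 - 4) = (m - 1)/(m + 2)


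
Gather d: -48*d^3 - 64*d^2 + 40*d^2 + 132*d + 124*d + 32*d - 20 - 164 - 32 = -48*d^3 - 24*d^2 + 288*d - 216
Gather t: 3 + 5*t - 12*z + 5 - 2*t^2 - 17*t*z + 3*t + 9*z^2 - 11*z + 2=-2*t^2 + t*(8 - 17*z) + 9*z^2 - 23*z + 10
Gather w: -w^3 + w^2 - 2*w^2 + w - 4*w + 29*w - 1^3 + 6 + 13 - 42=-w^3 - w^2 + 26*w - 24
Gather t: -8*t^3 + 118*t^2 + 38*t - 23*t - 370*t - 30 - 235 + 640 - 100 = -8*t^3 + 118*t^2 - 355*t + 275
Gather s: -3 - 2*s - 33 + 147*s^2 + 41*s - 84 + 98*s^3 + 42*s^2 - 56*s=98*s^3 + 189*s^2 - 17*s - 120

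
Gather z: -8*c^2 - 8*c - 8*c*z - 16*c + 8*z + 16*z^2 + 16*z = -8*c^2 - 24*c + 16*z^2 + z*(24 - 8*c)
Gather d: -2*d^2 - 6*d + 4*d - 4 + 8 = -2*d^2 - 2*d + 4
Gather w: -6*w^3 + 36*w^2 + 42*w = -6*w^3 + 36*w^2 + 42*w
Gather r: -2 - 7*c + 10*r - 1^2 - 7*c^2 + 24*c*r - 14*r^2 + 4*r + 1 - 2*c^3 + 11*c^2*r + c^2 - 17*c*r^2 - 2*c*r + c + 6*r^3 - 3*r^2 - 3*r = -2*c^3 - 6*c^2 - 6*c + 6*r^3 + r^2*(-17*c - 17) + r*(11*c^2 + 22*c + 11) - 2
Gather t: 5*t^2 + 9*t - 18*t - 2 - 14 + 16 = 5*t^2 - 9*t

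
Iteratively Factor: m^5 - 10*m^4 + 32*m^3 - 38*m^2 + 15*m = (m)*(m^4 - 10*m^3 + 32*m^2 - 38*m + 15) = m*(m - 3)*(m^3 - 7*m^2 + 11*m - 5) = m*(m - 3)*(m - 1)*(m^2 - 6*m + 5) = m*(m - 3)*(m - 1)^2*(m - 5)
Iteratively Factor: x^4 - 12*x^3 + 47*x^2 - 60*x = (x - 5)*(x^3 - 7*x^2 + 12*x) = (x - 5)*(x - 4)*(x^2 - 3*x) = x*(x - 5)*(x - 4)*(x - 3)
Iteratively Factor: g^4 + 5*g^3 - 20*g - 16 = (g + 1)*(g^3 + 4*g^2 - 4*g - 16) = (g + 1)*(g + 2)*(g^2 + 2*g - 8) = (g + 1)*(g + 2)*(g + 4)*(g - 2)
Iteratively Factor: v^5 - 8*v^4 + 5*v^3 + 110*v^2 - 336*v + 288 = (v - 3)*(v^4 - 5*v^3 - 10*v^2 + 80*v - 96) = (v - 3)^2*(v^3 - 2*v^2 - 16*v + 32) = (v - 3)^2*(v - 2)*(v^2 - 16) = (v - 3)^2*(v - 2)*(v + 4)*(v - 4)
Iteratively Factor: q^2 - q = (q)*(q - 1)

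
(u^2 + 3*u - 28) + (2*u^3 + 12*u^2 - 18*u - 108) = 2*u^3 + 13*u^2 - 15*u - 136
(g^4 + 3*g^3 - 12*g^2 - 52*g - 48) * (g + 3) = g^5 + 6*g^4 - 3*g^3 - 88*g^2 - 204*g - 144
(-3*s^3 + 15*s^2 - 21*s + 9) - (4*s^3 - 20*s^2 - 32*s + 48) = -7*s^3 + 35*s^2 + 11*s - 39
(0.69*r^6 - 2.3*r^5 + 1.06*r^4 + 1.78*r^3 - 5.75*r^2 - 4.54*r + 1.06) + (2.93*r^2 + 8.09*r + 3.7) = 0.69*r^6 - 2.3*r^5 + 1.06*r^4 + 1.78*r^3 - 2.82*r^2 + 3.55*r + 4.76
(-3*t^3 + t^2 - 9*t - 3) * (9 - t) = 3*t^4 - 28*t^3 + 18*t^2 - 78*t - 27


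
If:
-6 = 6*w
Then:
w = -1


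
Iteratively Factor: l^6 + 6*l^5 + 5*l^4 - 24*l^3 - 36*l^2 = (l + 2)*(l^5 + 4*l^4 - 3*l^3 - 18*l^2) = (l + 2)*(l + 3)*(l^4 + l^3 - 6*l^2) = (l - 2)*(l + 2)*(l + 3)*(l^3 + 3*l^2) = (l - 2)*(l + 2)*(l + 3)^2*(l^2) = l*(l - 2)*(l + 2)*(l + 3)^2*(l)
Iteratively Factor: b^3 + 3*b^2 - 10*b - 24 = (b + 4)*(b^2 - b - 6) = (b + 2)*(b + 4)*(b - 3)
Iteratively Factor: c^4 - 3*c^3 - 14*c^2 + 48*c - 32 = (c - 2)*(c^3 - c^2 - 16*c + 16) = (c - 2)*(c - 1)*(c^2 - 16) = (c - 2)*(c - 1)*(c + 4)*(c - 4)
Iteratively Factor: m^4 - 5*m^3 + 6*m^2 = (m)*(m^3 - 5*m^2 + 6*m) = m*(m - 3)*(m^2 - 2*m) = m^2*(m - 3)*(m - 2)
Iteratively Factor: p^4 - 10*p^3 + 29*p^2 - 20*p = (p)*(p^3 - 10*p^2 + 29*p - 20) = p*(p - 4)*(p^2 - 6*p + 5) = p*(p - 5)*(p - 4)*(p - 1)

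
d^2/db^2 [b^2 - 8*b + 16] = 2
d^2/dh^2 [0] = 0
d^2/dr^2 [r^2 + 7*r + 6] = 2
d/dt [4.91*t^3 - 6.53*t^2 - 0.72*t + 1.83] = 14.73*t^2 - 13.06*t - 0.72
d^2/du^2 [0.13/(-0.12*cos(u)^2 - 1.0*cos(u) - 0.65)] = (0.007488*(1 - cos(u)^2)^2 + 0.0468*cos(u)^3 + 0.093184*cos(u)^2 - 0.1781*cos(u) - 0.247208)/(0.12*cos(u)^2 + 1.0*cos(u) + 0.65)^3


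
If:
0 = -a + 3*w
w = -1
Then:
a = -3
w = -1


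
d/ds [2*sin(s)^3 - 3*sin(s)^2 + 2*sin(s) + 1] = 2*(3*sin(s)^2 - 3*sin(s) + 1)*cos(s)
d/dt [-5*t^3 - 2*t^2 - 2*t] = -15*t^2 - 4*t - 2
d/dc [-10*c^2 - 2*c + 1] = -20*c - 2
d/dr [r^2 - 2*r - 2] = 2*r - 2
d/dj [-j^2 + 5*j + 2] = 5 - 2*j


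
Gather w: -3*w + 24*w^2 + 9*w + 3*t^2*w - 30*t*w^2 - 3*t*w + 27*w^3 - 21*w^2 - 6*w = 27*w^3 + w^2*(3 - 30*t) + w*(3*t^2 - 3*t)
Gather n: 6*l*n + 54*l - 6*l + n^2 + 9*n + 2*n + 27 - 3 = 48*l + n^2 + n*(6*l + 11) + 24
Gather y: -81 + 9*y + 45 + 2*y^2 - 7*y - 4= 2*y^2 + 2*y - 40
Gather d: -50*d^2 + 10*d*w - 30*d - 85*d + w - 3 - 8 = -50*d^2 + d*(10*w - 115) + w - 11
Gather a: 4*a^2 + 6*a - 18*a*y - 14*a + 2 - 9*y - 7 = 4*a^2 + a*(-18*y - 8) - 9*y - 5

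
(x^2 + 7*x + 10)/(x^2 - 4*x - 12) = (x + 5)/(x - 6)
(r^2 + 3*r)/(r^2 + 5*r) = (r + 3)/(r + 5)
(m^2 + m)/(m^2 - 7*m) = (m + 1)/(m - 7)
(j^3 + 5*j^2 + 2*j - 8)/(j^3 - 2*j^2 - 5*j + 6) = (j + 4)/(j - 3)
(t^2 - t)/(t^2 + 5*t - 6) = t/(t + 6)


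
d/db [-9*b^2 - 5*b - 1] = -18*b - 5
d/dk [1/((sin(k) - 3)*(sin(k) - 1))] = 2*(2 - sin(k))*cos(k)/((sin(k) - 3)^2*(sin(k) - 1)^2)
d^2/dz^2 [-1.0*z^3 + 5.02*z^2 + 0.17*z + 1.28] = 10.04 - 6.0*z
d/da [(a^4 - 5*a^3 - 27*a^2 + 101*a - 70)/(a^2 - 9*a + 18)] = 2*(a^5 - 16*a^4 + 81*a^3 - 64*a^2 - 416*a + 594)/(a^4 - 18*a^3 + 117*a^2 - 324*a + 324)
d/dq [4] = 0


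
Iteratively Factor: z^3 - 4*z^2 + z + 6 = (z - 2)*(z^2 - 2*z - 3) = (z - 2)*(z + 1)*(z - 3)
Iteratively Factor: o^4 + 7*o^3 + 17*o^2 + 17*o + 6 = (o + 2)*(o^3 + 5*o^2 + 7*o + 3) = (o + 1)*(o + 2)*(o^2 + 4*o + 3) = (o + 1)^2*(o + 2)*(o + 3)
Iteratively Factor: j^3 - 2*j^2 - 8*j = (j - 4)*(j^2 + 2*j) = (j - 4)*(j + 2)*(j)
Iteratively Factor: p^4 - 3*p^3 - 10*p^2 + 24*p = (p)*(p^3 - 3*p^2 - 10*p + 24) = p*(p - 2)*(p^2 - p - 12) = p*(p - 2)*(p + 3)*(p - 4)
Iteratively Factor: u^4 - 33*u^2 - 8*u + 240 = (u + 4)*(u^3 - 4*u^2 - 17*u + 60) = (u - 3)*(u + 4)*(u^2 - u - 20) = (u - 3)*(u + 4)^2*(u - 5)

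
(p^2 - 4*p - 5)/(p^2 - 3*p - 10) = (p + 1)/(p + 2)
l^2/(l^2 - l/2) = 2*l/(2*l - 1)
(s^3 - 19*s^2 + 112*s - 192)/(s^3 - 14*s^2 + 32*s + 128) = (s - 3)/(s + 2)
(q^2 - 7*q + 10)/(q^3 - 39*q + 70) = 1/(q + 7)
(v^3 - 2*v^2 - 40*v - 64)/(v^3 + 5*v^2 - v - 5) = (v^3 - 2*v^2 - 40*v - 64)/(v^3 + 5*v^2 - v - 5)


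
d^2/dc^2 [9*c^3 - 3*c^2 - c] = 54*c - 6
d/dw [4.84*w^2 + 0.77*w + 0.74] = 9.68*w + 0.77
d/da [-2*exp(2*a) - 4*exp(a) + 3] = -4*(exp(a) + 1)*exp(a)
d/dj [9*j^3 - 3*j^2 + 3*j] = 27*j^2 - 6*j + 3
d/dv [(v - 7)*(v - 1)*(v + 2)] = 3*v^2 - 12*v - 9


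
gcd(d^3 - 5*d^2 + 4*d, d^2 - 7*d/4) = d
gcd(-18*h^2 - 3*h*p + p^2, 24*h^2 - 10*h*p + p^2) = -6*h + p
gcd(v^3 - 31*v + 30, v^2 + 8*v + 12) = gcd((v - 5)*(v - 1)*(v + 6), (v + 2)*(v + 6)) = v + 6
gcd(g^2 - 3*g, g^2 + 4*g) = g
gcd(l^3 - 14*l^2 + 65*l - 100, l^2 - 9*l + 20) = l^2 - 9*l + 20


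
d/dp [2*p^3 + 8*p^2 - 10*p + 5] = 6*p^2 + 16*p - 10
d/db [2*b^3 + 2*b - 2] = 6*b^2 + 2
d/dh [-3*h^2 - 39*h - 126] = -6*h - 39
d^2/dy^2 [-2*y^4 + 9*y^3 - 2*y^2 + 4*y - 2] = -24*y^2 + 54*y - 4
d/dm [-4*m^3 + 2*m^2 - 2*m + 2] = -12*m^2 + 4*m - 2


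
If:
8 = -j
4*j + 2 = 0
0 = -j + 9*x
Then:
No Solution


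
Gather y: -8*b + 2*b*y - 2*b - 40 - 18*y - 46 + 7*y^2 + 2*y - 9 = -10*b + 7*y^2 + y*(2*b - 16) - 95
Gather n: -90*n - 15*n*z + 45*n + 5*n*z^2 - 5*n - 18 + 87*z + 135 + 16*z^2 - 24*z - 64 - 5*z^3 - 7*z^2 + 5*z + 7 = n*(5*z^2 - 15*z - 50) - 5*z^3 + 9*z^2 + 68*z + 60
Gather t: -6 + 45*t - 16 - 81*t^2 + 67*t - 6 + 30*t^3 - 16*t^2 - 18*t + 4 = 30*t^3 - 97*t^2 + 94*t - 24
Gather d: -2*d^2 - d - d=-2*d^2 - 2*d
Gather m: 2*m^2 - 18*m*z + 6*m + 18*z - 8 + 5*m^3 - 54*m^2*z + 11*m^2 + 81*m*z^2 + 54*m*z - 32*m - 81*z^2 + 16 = 5*m^3 + m^2*(13 - 54*z) + m*(81*z^2 + 36*z - 26) - 81*z^2 + 18*z + 8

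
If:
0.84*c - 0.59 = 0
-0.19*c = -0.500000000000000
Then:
No Solution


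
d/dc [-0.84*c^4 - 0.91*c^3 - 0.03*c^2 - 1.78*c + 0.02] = -3.36*c^3 - 2.73*c^2 - 0.06*c - 1.78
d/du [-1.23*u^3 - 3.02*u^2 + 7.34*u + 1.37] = -3.69*u^2 - 6.04*u + 7.34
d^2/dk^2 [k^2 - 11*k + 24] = 2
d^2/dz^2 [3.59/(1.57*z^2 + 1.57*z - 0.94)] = (-17.697982*z^2 - 17.697982*z + 3.59*(3.14*z + 1.57)*(6.28*z + 3.14) + 10.596244)/(1.57*z^2 + 1.57*z - 0.94)^3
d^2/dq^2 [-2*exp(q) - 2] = -2*exp(q)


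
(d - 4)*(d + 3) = d^2 - d - 12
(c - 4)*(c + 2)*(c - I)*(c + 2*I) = c^4 - 2*c^3 + I*c^3 - 6*c^2 - 2*I*c^2 - 4*c - 8*I*c - 16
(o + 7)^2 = o^2 + 14*o + 49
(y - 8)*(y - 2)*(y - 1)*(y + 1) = y^4 - 10*y^3 + 15*y^2 + 10*y - 16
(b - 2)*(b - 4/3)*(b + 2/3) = b^3 - 8*b^2/3 + 4*b/9 + 16/9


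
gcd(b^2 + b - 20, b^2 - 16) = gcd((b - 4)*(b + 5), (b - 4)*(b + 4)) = b - 4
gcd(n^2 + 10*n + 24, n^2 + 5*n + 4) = n + 4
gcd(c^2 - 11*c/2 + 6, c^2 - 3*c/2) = c - 3/2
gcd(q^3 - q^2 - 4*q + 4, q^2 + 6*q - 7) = q - 1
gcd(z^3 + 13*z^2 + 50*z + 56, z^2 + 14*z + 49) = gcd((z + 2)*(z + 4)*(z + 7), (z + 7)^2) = z + 7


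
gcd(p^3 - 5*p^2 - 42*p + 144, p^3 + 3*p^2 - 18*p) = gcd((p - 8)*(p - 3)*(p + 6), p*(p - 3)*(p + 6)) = p^2 + 3*p - 18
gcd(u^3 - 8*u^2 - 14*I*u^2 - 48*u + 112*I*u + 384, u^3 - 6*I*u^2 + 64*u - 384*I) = u^2 - 14*I*u - 48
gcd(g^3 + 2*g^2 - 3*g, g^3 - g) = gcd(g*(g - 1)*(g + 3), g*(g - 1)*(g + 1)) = g^2 - g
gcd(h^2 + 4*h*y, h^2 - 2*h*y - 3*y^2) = 1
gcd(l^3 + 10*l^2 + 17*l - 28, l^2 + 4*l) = l + 4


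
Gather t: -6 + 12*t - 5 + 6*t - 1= 18*t - 12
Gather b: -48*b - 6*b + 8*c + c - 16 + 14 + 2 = -54*b + 9*c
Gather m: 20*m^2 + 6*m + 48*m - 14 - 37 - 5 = 20*m^2 + 54*m - 56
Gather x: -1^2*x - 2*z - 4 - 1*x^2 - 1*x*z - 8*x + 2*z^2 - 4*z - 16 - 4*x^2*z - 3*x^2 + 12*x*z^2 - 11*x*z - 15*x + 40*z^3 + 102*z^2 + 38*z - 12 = x^2*(-4*z - 4) + x*(12*z^2 - 12*z - 24) + 40*z^3 + 104*z^2 + 32*z - 32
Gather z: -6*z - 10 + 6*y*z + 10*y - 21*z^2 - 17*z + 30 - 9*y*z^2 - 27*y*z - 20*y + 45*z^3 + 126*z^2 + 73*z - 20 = -10*y + 45*z^3 + z^2*(105 - 9*y) + z*(50 - 21*y)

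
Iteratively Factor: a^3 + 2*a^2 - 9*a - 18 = (a + 2)*(a^2 - 9) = (a + 2)*(a + 3)*(a - 3)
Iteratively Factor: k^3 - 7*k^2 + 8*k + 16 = (k - 4)*(k^2 - 3*k - 4) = (k - 4)^2*(k + 1)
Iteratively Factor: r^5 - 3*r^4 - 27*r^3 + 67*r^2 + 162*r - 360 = (r + 3)*(r^4 - 6*r^3 - 9*r^2 + 94*r - 120) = (r + 3)*(r + 4)*(r^3 - 10*r^2 + 31*r - 30) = (r - 5)*(r + 3)*(r + 4)*(r^2 - 5*r + 6) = (r - 5)*(r - 2)*(r + 3)*(r + 4)*(r - 3)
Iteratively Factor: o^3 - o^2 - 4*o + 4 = (o + 2)*(o^2 - 3*o + 2) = (o - 2)*(o + 2)*(o - 1)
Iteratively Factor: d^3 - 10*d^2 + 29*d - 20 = (d - 5)*(d^2 - 5*d + 4) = (d - 5)*(d - 4)*(d - 1)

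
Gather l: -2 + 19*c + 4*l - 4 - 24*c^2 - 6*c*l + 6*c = -24*c^2 + 25*c + l*(4 - 6*c) - 6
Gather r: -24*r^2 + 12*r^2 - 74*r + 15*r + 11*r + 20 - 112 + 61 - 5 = -12*r^2 - 48*r - 36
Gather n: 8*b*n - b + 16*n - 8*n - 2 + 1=-b + n*(8*b + 8) - 1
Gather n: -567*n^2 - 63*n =-567*n^2 - 63*n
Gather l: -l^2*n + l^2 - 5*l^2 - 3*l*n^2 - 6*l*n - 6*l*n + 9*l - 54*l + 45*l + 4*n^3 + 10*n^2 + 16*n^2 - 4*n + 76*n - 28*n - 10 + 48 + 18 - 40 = l^2*(-n - 4) + l*(-3*n^2 - 12*n) + 4*n^3 + 26*n^2 + 44*n + 16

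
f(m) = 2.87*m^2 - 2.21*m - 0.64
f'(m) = 5.74*m - 2.21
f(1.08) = 0.32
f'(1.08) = 3.99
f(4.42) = 45.66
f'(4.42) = 23.16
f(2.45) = 11.17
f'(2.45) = 11.85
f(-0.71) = 2.38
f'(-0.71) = -6.29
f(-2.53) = 23.32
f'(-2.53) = -16.73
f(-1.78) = 12.39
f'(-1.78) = -12.43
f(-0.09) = -0.42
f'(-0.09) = -2.73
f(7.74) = 154.19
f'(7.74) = 42.22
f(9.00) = 211.94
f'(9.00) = 49.45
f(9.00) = 211.94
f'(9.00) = 49.45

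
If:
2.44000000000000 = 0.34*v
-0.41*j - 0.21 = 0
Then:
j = -0.51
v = 7.18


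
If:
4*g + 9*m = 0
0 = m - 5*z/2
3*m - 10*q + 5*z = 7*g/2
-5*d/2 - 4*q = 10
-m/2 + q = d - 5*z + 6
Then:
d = -9404/1939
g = -1800/1939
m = 800/1939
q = 1030/1939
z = 320/1939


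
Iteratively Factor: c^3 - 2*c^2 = (c)*(c^2 - 2*c) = c^2*(c - 2)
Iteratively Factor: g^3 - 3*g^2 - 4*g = (g + 1)*(g^2 - 4*g) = (g - 4)*(g + 1)*(g)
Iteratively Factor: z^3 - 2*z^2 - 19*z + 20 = (z - 1)*(z^2 - z - 20) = (z - 1)*(z + 4)*(z - 5)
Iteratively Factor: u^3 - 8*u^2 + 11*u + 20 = (u + 1)*(u^2 - 9*u + 20) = (u - 4)*(u + 1)*(u - 5)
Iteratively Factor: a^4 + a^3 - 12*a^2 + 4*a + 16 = (a + 1)*(a^3 - 12*a + 16) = (a - 2)*(a + 1)*(a^2 + 2*a - 8) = (a - 2)*(a + 1)*(a + 4)*(a - 2)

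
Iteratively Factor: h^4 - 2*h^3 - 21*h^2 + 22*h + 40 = (h - 5)*(h^3 + 3*h^2 - 6*h - 8) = (h - 5)*(h + 4)*(h^2 - h - 2) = (h - 5)*(h + 1)*(h + 4)*(h - 2)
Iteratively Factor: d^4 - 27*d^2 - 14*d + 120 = (d - 2)*(d^3 + 2*d^2 - 23*d - 60) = (d - 5)*(d - 2)*(d^2 + 7*d + 12) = (d - 5)*(d - 2)*(d + 3)*(d + 4)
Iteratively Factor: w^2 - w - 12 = (w + 3)*(w - 4)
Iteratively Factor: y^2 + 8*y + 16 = (y + 4)*(y + 4)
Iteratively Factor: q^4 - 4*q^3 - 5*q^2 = (q)*(q^3 - 4*q^2 - 5*q) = q*(q + 1)*(q^2 - 5*q) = q^2*(q + 1)*(q - 5)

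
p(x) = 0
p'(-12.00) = 0.00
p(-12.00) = 0.00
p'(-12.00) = 0.00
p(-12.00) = 0.00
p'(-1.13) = 0.00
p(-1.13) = 0.00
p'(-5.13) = 0.00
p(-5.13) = 0.00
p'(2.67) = 0.00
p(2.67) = 0.00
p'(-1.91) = 0.00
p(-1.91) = 0.00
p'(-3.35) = 0.00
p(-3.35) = 0.00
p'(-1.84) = 0.00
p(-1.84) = 0.00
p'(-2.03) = 0.00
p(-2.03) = 0.00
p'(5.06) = 0.00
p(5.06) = 0.00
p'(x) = 0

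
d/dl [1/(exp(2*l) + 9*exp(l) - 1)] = (-2*exp(l) - 9)*exp(l)/(exp(2*l) + 9*exp(l) - 1)^2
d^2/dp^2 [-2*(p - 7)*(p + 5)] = -4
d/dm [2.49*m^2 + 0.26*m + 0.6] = 4.98*m + 0.26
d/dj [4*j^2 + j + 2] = 8*j + 1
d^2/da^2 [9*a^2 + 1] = 18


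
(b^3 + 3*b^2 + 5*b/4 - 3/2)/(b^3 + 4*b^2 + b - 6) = (b^2 + b - 3/4)/(b^2 + 2*b - 3)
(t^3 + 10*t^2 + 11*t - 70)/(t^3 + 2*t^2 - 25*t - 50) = (t^2 + 5*t - 14)/(t^2 - 3*t - 10)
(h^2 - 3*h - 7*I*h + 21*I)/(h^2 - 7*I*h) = (h - 3)/h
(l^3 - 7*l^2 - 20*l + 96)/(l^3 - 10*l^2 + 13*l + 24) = (l + 4)/(l + 1)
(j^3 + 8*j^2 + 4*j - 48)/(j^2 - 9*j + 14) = (j^2 + 10*j + 24)/(j - 7)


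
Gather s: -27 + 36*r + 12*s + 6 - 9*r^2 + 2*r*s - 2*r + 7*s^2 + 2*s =-9*r^2 + 34*r + 7*s^2 + s*(2*r + 14) - 21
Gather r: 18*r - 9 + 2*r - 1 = 20*r - 10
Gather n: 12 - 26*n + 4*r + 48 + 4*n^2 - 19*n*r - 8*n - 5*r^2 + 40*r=4*n^2 + n*(-19*r - 34) - 5*r^2 + 44*r + 60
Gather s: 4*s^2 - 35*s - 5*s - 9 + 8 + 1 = 4*s^2 - 40*s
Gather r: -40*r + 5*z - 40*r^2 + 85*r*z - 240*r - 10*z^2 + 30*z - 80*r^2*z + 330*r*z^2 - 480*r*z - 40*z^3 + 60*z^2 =r^2*(-80*z - 40) + r*(330*z^2 - 395*z - 280) - 40*z^3 + 50*z^2 + 35*z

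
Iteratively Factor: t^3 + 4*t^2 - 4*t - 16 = (t - 2)*(t^2 + 6*t + 8) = (t - 2)*(t + 4)*(t + 2)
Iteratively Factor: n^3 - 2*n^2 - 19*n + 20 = (n + 4)*(n^2 - 6*n + 5) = (n - 5)*(n + 4)*(n - 1)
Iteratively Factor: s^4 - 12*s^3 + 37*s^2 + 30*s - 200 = (s - 5)*(s^3 - 7*s^2 + 2*s + 40) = (s - 5)^2*(s^2 - 2*s - 8) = (s - 5)^2*(s - 4)*(s + 2)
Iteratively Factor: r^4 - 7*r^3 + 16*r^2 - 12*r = (r)*(r^3 - 7*r^2 + 16*r - 12) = r*(r - 3)*(r^2 - 4*r + 4) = r*(r - 3)*(r - 2)*(r - 2)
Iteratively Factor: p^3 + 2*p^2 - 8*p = (p)*(p^2 + 2*p - 8) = p*(p - 2)*(p + 4)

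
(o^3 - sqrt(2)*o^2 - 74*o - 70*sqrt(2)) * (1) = o^3 - sqrt(2)*o^2 - 74*o - 70*sqrt(2)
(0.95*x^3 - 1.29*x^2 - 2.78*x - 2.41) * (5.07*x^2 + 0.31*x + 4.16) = 4.8165*x^5 - 6.2458*x^4 - 10.5425*x^3 - 18.4469*x^2 - 12.3119*x - 10.0256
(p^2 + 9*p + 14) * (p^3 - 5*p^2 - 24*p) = p^5 + 4*p^4 - 55*p^3 - 286*p^2 - 336*p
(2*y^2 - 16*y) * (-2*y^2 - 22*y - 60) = -4*y^4 - 12*y^3 + 232*y^2 + 960*y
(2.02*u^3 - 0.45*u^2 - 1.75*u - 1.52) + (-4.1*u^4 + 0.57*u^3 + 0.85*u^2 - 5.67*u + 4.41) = -4.1*u^4 + 2.59*u^3 + 0.4*u^2 - 7.42*u + 2.89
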